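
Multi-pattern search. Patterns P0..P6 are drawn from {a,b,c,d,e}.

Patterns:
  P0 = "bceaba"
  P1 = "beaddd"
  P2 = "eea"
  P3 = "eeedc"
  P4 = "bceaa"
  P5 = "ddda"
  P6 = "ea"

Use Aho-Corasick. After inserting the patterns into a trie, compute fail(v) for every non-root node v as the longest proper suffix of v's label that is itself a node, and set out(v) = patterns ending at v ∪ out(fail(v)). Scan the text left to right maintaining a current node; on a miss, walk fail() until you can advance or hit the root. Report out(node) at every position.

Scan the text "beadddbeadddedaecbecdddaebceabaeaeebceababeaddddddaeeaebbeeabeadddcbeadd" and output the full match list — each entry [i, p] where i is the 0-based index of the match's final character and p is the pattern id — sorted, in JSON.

Build automaton:
Trie (insert patterns):
  0='ε' goto b→1 d→19 e→12
  1='b' goto c→2 e→7
  2='bc' goto e→3
  3='bce' goto a→4
  4='bcea' goto a→18 b→5
  5='bceab' goto a→6
  6='bceaba' goto ·  ←P0
  7='be' goto a→8
  8='bea' goto d→9
  9='bead' goto d→10
  10='beadd' goto d→11
  11='beaddd' goto ·  ←P1
  12='e' goto a→23 e→13
  13='ee' goto a→14 e→15
  14='eea' goto ·  ←P2
  15='eee' goto d→16
  16='eeed' goto c→17
  17='eeedc' goto ·  ←P3
  18='bceaa' goto ·  ←P4
  19='d' goto d→20
  20='dd' goto d→21
  21='ddd' goto a→22
  22='ddda' goto ·  ←P5
  23='ea' goto ·  ←P6

BFS fail/out derivation:
  n1('b'): parent n0 fail=0; on 'b' 0 → fail=0;  out ∅∪∅=∅
  n12('e'): parent n0 fail=0; on 'e' 0 → fail=0;  out ∅∪∅=∅
  n19('d'): parent n0 fail=0; on 'd' 0 → fail=0;  out ∅∪∅=∅
  n2('bc'): parent n1 fail=0; on 'c' 0 → fail=0;  out ∅∪∅=∅
  n7('be'): parent n1 fail=0; on 'e' 0 → fail=12;  out ∅∪∅=∅
  n13('ee'): parent n12 fail=0; on 'e' 0 → fail=12;  out ∅∪∅=∅
  n20('dd'): parent n19 fail=0; on 'd' 0 → fail=19;  out ∅∪∅=∅
  n23('ea'): parent n12 fail=0; on 'a' 0 → fail=0;  out {6}∪∅={6}
  n3('bce'): parent n2 fail=0; on 'e' 0 → fail=12;  out ∅∪∅=∅
  n8('bea'): parent n7 fail=12; on 'a' 12 → fail=23;  out ∅∪{6}={6}
  n14('eea'): parent n13 fail=12; on 'a' 12 → fail=23;  out {2}∪{6}={2,6}
  n15('eee'): parent n13 fail=12; on 'e' 12 → fail=13;  out ∅∪∅=∅
  n21('ddd'): parent n20 fail=19; on 'd' 19 → fail=20;  out ∅∪∅=∅
  n4('bcea'): parent n3 fail=12; on 'a' 12 → fail=23;  out ∅∪{6}={6}
  n9('bead'): parent n8 fail=23; on 'd' 23→0 → fail=19;  out ∅∪∅=∅
  n16('eeed'): parent n15 fail=13; on 'd' 13→12→0 → fail=19;  out ∅∪∅=∅
  n22('ddda'): parent n21 fail=20; on 'a' 20→19→0 → fail=0;  out {5}∪∅={5}
  n5('bceab'): parent n4 fail=23; on 'b' 23→0 → fail=1;  out ∅∪∅=∅
  n10('beadd'): parent n9 fail=19; on 'd' 19 → fail=20;  out ∅∪∅=∅
  n17('eeedc'): parent n16 fail=19; on 'c' 19→0 → fail=0;  out {3}∪∅={3}
  n18('bceaa'): parent n4 fail=23; on 'a' 23→0 → fail=0;  out {4}∪∅={4}
  n6('bceaba'): parent n5 fail=1; on 'a' 1→0 → fail=0;  out {0}∪∅={0}
  n11('beaddd'): parent n10 fail=20; on 'd' 20 → fail=21;  out {1}∪∅={1}

Text stream:
[0] read 'b'  n0⇒n1
[1] read 'e'  n1⇒n7
[2] read 'a'  n7⇒n8  emit P6@[1:2]
[3] read 'd'  n8⇒n9
[4] read 'd'  n9⇒n10
[5] read 'd'  n10⇒n11  emit P1@[0:5]
[6] read 'b'  n11⇒n1 (via fail)
[7] read 'e'  n1⇒n7
[8] read 'a'  n7⇒n8  emit P6@[7:8]
[9] read 'd'  n8⇒n9
[10] read 'd'  n9⇒n10
[11] read 'd'  n10⇒n11  emit P1@[6:11]
[12] read 'e'  n11⇒n12 (via fail)
[13] read 'd'  n12⇒n19 (via fail)
[14] read 'a'  n19⇒n0 (via fail)
[15] read 'e'  n0⇒n12
[16] read 'c'  n12⇒n0 (via fail)
[17] read 'b'  n0⇒n1
[18] read 'e'  n1⇒n7
[19] read 'c'  n7⇒n0 (via fail)
[20] read 'd'  n0⇒n19
[21] read 'd'  n19⇒n20
[22] read 'd'  n20⇒n21
[23] read 'a'  n21⇒n22  emit P5@[20:23]
[24] read 'e'  n22⇒n12 (via fail)
[25] read 'b'  n12⇒n1 (via fail)
[26] read 'c'  n1⇒n2
[27] read 'e'  n2⇒n3
[28] read 'a'  n3⇒n4  emit P6@[27:28]
[29] read 'b'  n4⇒n5
[30] read 'a'  n5⇒n6  emit P0@[25:30]
[31] read 'e'  n6⇒n12 (via fail)
[32] read 'a'  n12⇒n23  emit P6@[31:32]
[33] read 'e'  n23⇒n12 (via fail)
[34] read 'e'  n12⇒n13
[35] read 'b'  n13⇒n1 (via fail)
[36] read 'c'  n1⇒n2
[37] read 'e'  n2⇒n3
[38] read 'a'  n3⇒n4  emit P6@[37:38]
[39] read 'b'  n4⇒n5
[40] read 'a'  n5⇒n6  emit P0@[35:40]
[41] read 'b'  n6⇒n1 (via fail)
[42] read 'e'  n1⇒n7
[43] read 'a'  n7⇒n8  emit P6@[42:43]
[44] read 'd'  n8⇒n9
[45] read 'd'  n9⇒n10
[46] read 'd'  n10⇒n11  emit P1@[41:46]
[47] read 'd'  n11⇒n21 (via fail)
[48] read 'd'  n21⇒n21 (via fail)
[49] read 'd'  n21⇒n21 (via fail)
[50] read 'a'  n21⇒n22  emit P5@[47:50]
[51] read 'e'  n22⇒n12 (via fail)
[52] read 'e'  n12⇒n13
[53] read 'a'  n13⇒n14  emit P2@[51:53],P6@[52:53]
[54] read 'e'  n14⇒n12 (via fail)
[55] read 'b'  n12⇒n1 (via fail)
[56] read 'b'  n1⇒n1 (via fail)
[57] read 'e'  n1⇒n7
[58] read 'e'  n7⇒n13 (via fail)
[59] read 'a'  n13⇒n14  emit P2@[57:59],P6@[58:59]
[60] read 'b'  n14⇒n1 (via fail)
[61] read 'e'  n1⇒n7
[62] read 'a'  n7⇒n8  emit P6@[61:62]
[63] read 'd'  n8⇒n9
[64] read 'd'  n9⇒n10
[65] read 'd'  n10⇒n11  emit P1@[60:65]
[66] read 'c'  n11⇒n0 (via fail)
[67] read 'b'  n0⇒n1
[68] read 'e'  n1⇒n7
[69] read 'a'  n7⇒n8  emit P6@[68:69]
[70] read 'd'  n8⇒n9
[71] read 'd'  n9⇒n10

Result: [[2,6],[5,1],[8,6],[11,1],[23,5],[28,6],[30,0],[32,6],[38,6],[40,0],[43,6],[46,1],[50,5],[53,2],[53,6],[59,2],[59,6],[62,6],[65,1],[69,6]]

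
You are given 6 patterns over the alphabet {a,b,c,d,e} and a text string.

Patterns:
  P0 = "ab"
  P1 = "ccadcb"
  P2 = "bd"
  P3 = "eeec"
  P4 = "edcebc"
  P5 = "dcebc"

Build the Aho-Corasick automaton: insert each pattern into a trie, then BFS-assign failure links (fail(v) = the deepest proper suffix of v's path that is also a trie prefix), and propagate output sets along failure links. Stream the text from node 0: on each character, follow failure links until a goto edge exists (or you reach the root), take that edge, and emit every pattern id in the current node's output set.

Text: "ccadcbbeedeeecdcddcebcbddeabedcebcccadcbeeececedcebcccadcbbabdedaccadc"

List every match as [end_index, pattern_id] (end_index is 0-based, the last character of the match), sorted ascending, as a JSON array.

Build automaton:
Trie (insert patterns):
  0='ε' goto a→1 b→9 c→3 d→20 e→11
  1='a' goto b→2
  2='ab' goto ·  ←P0
  3='c' goto c→4
  4='cc' goto a→5
  5='cca' goto d→6
  6='ccad' goto c→7
  7='ccadc' goto b→8
  8='ccadcb' goto ·  ←P1
  9='b' goto d→10
  10='bd' goto ·  ←P2
  11='e' goto d→15 e→12
  12='ee' goto e→13
  13='eee' goto c→14
  14='eeec' goto ·  ←P3
  15='ed' goto c→16
  16='edc' goto e→17
  17='edce' goto b→18
  18='edceb' goto c→19
  19='edcebc' goto ·  ←P4
  20='d' goto c→21
  21='dc' goto e→22
  22='dce' goto b→23
  23='dceb' goto c→24
  24='dcebc' goto ·  ←P5

Failure links (BFS by depth):
  fail(1) 'a': from fail(0)=0 chase 'a': 0 ⇒ 0;  out=∅∪out(0)=∅
  fail(3) 'c': from fail(0)=0 chase 'c': 0 ⇒ 0;  out=∅∪out(0)=∅
  fail(9) 'b': from fail(0)=0 chase 'b': 0 ⇒ 0;  out=∅∪out(0)=∅
  fail(11) 'e': from fail(0)=0 chase 'e': 0 ⇒ 0;  out=∅∪out(0)=∅
  fail(20) 'd': from fail(0)=0 chase 'd': 0 ⇒ 0;  out=∅∪out(0)=∅
  fail(2) 'ab': from fail(1)=0 chase 'b': 0 ⇒ 9;  out={0}∪out(9)={0}
  fail(4) 'cc': from fail(3)=0 chase 'c': 0 ⇒ 3;  out=∅∪out(3)=∅
  fail(10) 'bd': from fail(9)=0 chase 'd': 0 ⇒ 20;  out={2}∪out(20)={2}
  fail(12) 'ee': from fail(11)=0 chase 'e': 0 ⇒ 11;  out=∅∪out(11)=∅
  fail(15) 'ed': from fail(11)=0 chase 'd': 0 ⇒ 20;  out=∅∪out(20)=∅
  fail(21) 'dc': from fail(20)=0 chase 'c': 0 ⇒ 3;  out=∅∪out(3)=∅
  fail(5) 'cca': from fail(4)=3 chase 'a': 3→0 ⇒ 1;  out=∅∪out(1)=∅
  fail(13) 'eee': from fail(12)=11 chase 'e': 11 ⇒ 12;  out=∅∪out(12)=∅
  fail(16) 'edc': from fail(15)=20 chase 'c': 20 ⇒ 21;  out=∅∪out(21)=∅
  fail(22) 'dce': from fail(21)=3 chase 'e': 3→0 ⇒ 11;  out=∅∪out(11)=∅
  fail(6) 'ccad': from fail(5)=1 chase 'd': 1→0 ⇒ 20;  out=∅∪out(20)=∅
  fail(14) 'eeec': from fail(13)=12 chase 'c': 12→11→0 ⇒ 3;  out={3}∪out(3)={3}
  fail(17) 'edce': from fail(16)=21 chase 'e': 21 ⇒ 22;  out=∅∪out(22)=∅
  fail(23) 'dceb': from fail(22)=11 chase 'b': 11→0 ⇒ 9;  out=∅∪out(9)=∅
  fail(7) 'ccadc': from fail(6)=20 chase 'c': 20 ⇒ 21;  out=∅∪out(21)=∅
  fail(18) 'edceb': from fail(17)=22 chase 'b': 22 ⇒ 23;  out=∅∪out(23)=∅
  fail(24) 'dcebc': from fail(23)=9 chase 'c': 9→0 ⇒ 3;  out={5}∪out(3)={5}
  fail(8) 'ccadcb': from fail(7)=21 chase 'b': 21→3→0 ⇒ 9;  out={1}∪out(9)={1}
  fail(19) 'edcebc': from fail(18)=23 chase 'c': 23 ⇒ 24;  out={4}∪out(24)={4,5}

Text stream:
i=0 'c': node 0→3
i=1 'c': node 3→4
i=2 'a': node 4→5
i=3 'd': node 5→6
i=4 'c': node 6→7
i=5 'b': node 7→8  → match P1@[0:5]
i=6 'b': node 8→9 (fail-walked)
i=7 'e': node 9→11 (fail-walked)
i=8 'e': node 11→12
i=9 'd': node 12→15 (fail-walked)
i=10 'e': node 15→11 (fail-walked)
i=11 'e': node 11→12
i=12 'e': node 12→13
i=13 'c': node 13→14  → match P3@[10:13]
i=14 'd': node 14→20 (fail-walked)
i=15 'c': node 20→21
i=16 'd': node 21→20 (fail-walked)
i=17 'd': node 20→20 (fail-walked)
i=18 'c': node 20→21
i=19 'e': node 21→22
i=20 'b': node 22→23
i=21 'c': node 23→24  → match P5@[17:21]
i=22 'b': node 24→9 (fail-walked)
i=23 'd': node 9→10  → match P2@[22:23]
i=24 'd': node 10→20 (fail-walked)
i=25 'e': node 20→11 (fail-walked)
i=26 'a': node 11→1 (fail-walked)
i=27 'b': node 1→2  → match P0@[26:27]
i=28 'e': node 2→11 (fail-walked)
i=29 'd': node 11→15
i=30 'c': node 15→16
i=31 'e': node 16→17
i=32 'b': node 17→18
i=33 'c': node 18→19  → match P4@[28:33],P5@[29:33]
i=34 'c': node 19→4 (fail-walked)
i=35 'c': node 4→4 (fail-walked)
i=36 'a': node 4→5
i=37 'd': node 5→6
i=38 'c': node 6→7
i=39 'b': node 7→8  → match P1@[34:39]
i=40 'e': node 8→11 (fail-walked)
i=41 'e': node 11→12
i=42 'e': node 12→13
i=43 'c': node 13→14  → match P3@[40:43]
i=44 'e': node 14→11 (fail-walked)
i=45 'c': node 11→3 (fail-walked)
i=46 'e': node 3→11 (fail-walked)
i=47 'd': node 11→15
i=48 'c': node 15→16
i=49 'e': node 16→17
i=50 'b': node 17→18
i=51 'c': node 18→19  → match P4@[46:51],P5@[47:51]
i=52 'c': node 19→4 (fail-walked)
i=53 'c': node 4→4 (fail-walked)
i=54 'a': node 4→5
i=55 'd': node 5→6
i=56 'c': node 6→7
i=57 'b': node 7→8  → match P1@[52:57]
i=58 'b': node 8→9 (fail-walked)
i=59 'a': node 9→1 (fail-walked)
i=60 'b': node 1→2  → match P0@[59:60]
i=61 'd': node 2→10 (fail-walked)  → match P2@[60:61]
i=62 'e': node 10→11 (fail-walked)
i=63 'd': node 11→15
i=64 'a': node 15→1 (fail-walked)
i=65 'c': node 1→3 (fail-walked)
i=66 'c': node 3→4
i=67 'a': node 4→5
i=68 'd': node 5→6
i=69 'c': node 6→7

Result: [[5,1],[13,3],[21,5],[23,2],[27,0],[33,4],[33,5],[39,1],[43,3],[51,4],[51,5],[57,1],[60,0],[61,2]]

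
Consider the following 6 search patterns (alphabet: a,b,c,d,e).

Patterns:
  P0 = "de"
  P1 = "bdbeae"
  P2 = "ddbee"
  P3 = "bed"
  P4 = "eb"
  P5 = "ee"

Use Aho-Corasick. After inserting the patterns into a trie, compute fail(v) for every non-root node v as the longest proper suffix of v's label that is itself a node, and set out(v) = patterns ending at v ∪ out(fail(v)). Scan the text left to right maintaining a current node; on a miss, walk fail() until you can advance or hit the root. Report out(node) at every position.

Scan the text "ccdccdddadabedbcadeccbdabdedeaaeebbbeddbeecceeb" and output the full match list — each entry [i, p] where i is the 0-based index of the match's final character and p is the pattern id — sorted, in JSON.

Build automaton:
Trie nodes:
  n0 'ε': b→3 d→1 e→15
  n1 'd': d→9 e→2
  n2 'de': ·  ←P0
  n3 'b': d→4 e→13
  n4 'bd': b→5
  n5 'bdb': e→6
  n6 'bdbe': a→7
  n7 'bdbea': e→8
  n8 'bdbeae': ·  ←P1
  n9 'dd': b→10
  n10 'ddb': e→11
  n11 'ddbe': e→12
  n12 'ddbee': ·  ←P2
  n13 'be': d→14
  n14 'bed': ·  ←P3
  n15 'e': b→16 e→17
  n16 'eb': ·  ←P4
  n17 'ee': ·  ←P5

BFS fail/out derivation:
  n1('d'): parent n0 fail=0; on 'd' 0 → fail=0;  out ∅∪∅=∅
  n3('b'): parent n0 fail=0; on 'b' 0 → fail=0;  out ∅∪∅=∅
  n15('e'): parent n0 fail=0; on 'e' 0 → fail=0;  out ∅∪∅=∅
  n2('de'): parent n1 fail=0; on 'e' 0 → fail=15;  out {0}∪∅={0}
  n4('bd'): parent n3 fail=0; on 'd' 0 → fail=1;  out ∅∪∅=∅
  n9('dd'): parent n1 fail=0; on 'd' 0 → fail=1;  out ∅∪∅=∅
  n13('be'): parent n3 fail=0; on 'e' 0 → fail=15;  out ∅∪∅=∅
  n16('eb'): parent n15 fail=0; on 'b' 0 → fail=3;  out {4}∪∅={4}
  n17('ee'): parent n15 fail=0; on 'e' 0 → fail=15;  out {5}∪∅={5}
  n5('bdb'): parent n4 fail=1; on 'b' 1→0 → fail=3;  out ∅∪∅=∅
  n10('ddb'): parent n9 fail=1; on 'b' 1→0 → fail=3;  out ∅∪∅=∅
  n14('bed'): parent n13 fail=15; on 'd' 15→0 → fail=1;  out {3}∪∅={3}
  n6('bdbe'): parent n5 fail=3; on 'e' 3 → fail=13;  out ∅∪∅=∅
  n11('ddbe'): parent n10 fail=3; on 'e' 3 → fail=13;  out ∅∪∅=∅
  n7('bdbea'): parent n6 fail=13; on 'a' 13→15→0 → fail=0;  out ∅∪∅=∅
  n12('ddbee'): parent n11 fail=13; on 'e' 13→15 → fail=17;  out {2}∪{5}={2,5}
  n8('bdbeae'): parent n7 fail=0; on 'e' 0 → fail=15;  out {1}∪∅={1}

Scan:
[0] read 'c'  n0⇒n0
[1] read 'c'  n0⇒n0
[2] read 'd'  n0⇒n1
[3] read 'c'  n1⇒n0 (fail-walked)
[4] read 'c'  n0⇒n0
[5] read 'd'  n0⇒n1
[6] read 'd'  n1⇒n9
[7] read 'd'  n9⇒n9 (fail-walked)
[8] read 'a'  n9⇒n0 (fail-walked)
[9] read 'd'  n0⇒n1
[10] read 'a'  n1⇒n0 (fail-walked)
[11] read 'b'  n0⇒n3
[12] read 'e'  n3⇒n13
[13] read 'd'  n13⇒n14  emit P3@[11:13]
[14] read 'b'  n14⇒n3 (fail-walked)
[15] read 'c'  n3⇒n0 (fail-walked)
[16] read 'a'  n0⇒n0
[17] read 'd'  n0⇒n1
[18] read 'e'  n1⇒n2  emit P0@[17:18]
[19] read 'c'  n2⇒n0 (fail-walked)
[20] read 'c'  n0⇒n0
[21] read 'b'  n0⇒n3
[22] read 'd'  n3⇒n4
[23] read 'a'  n4⇒n0 (fail-walked)
[24] read 'b'  n0⇒n3
[25] read 'd'  n3⇒n4
[26] read 'e'  n4⇒n2 (fail-walked)  emit P0@[25:26]
[27] read 'd'  n2⇒n1 (fail-walked)
[28] read 'e'  n1⇒n2  emit P0@[27:28]
[29] read 'a'  n2⇒n0 (fail-walked)
[30] read 'a'  n0⇒n0
[31] read 'e'  n0⇒n15
[32] read 'e'  n15⇒n17  emit P5@[31:32]
[33] read 'b'  n17⇒n16 (fail-walked)  emit P4@[32:33]
[34] read 'b'  n16⇒n3 (fail-walked)
[35] read 'b'  n3⇒n3 (fail-walked)
[36] read 'e'  n3⇒n13
[37] read 'd'  n13⇒n14  emit P3@[35:37]
[38] read 'd'  n14⇒n9 (fail-walked)
[39] read 'b'  n9⇒n10
[40] read 'e'  n10⇒n11
[41] read 'e'  n11⇒n12  emit P2@[37:41],P5@[40:41]
[42] read 'c'  n12⇒n0 (fail-walked)
[43] read 'c'  n0⇒n0
[44] read 'e'  n0⇒n15
[45] read 'e'  n15⇒n17  emit P5@[44:45]
[46] read 'b'  n17⇒n16 (fail-walked)  emit P4@[45:46]

Matches: [[13,3],[18,0],[26,0],[28,0],[32,5],[33,4],[37,3],[41,2],[41,5],[45,5],[46,4]]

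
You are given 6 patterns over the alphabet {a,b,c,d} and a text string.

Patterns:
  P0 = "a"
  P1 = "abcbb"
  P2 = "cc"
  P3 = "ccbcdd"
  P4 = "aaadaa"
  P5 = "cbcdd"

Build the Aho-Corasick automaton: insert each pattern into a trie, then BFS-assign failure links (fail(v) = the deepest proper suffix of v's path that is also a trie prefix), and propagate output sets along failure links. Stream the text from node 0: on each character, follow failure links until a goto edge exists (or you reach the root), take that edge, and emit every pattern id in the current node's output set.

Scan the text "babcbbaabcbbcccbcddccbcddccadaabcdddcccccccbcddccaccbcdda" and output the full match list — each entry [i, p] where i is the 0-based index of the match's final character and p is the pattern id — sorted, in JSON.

Construct AC machine:
Trie nodes:
  0='ε' goto a→1 c→6
  1='a' goto a→12 b→2  ←P0
  2='ab' goto c→3
  3='abc' goto b→4
  4='abcb' goto b→5
  5='abcbb' goto ·  ←P1
  6='c' goto b→17 c→7
  7='cc' goto b→8  ←P2
  8='ccb' goto c→9
  9='ccbc' goto d→10
  10='ccbcd' goto d→11
  11='ccbcdd' goto ·  ←P3
  12='aa' goto a→13
  13='aaa' goto d→14
  14='aaad' goto a→15
  15='aaada' goto a→16
  16='aaadaa' goto ·  ←P4
  17='cb' goto c→18
  18='cbc' goto d→19
  19='cbcd' goto d→20
  20='cbcdd' goto ·  ←P5

Failure links (BFS by depth):
  n1('a'): parent n0 fail=0; on 'a' 0 → fail=0;  out {0}∪∅={0}
  n6('c'): parent n0 fail=0; on 'c' 0 → fail=0;  out ∅∪∅=∅
  n2('ab'): parent n1 fail=0; on 'b' 0 → fail=0;  out ∅∪∅=∅
  n7('cc'): parent n6 fail=0; on 'c' 0 → fail=6;  out {2}∪∅={2}
  n12('aa'): parent n1 fail=0; on 'a' 0 → fail=1;  out ∅∪{0}={0}
  n17('cb'): parent n6 fail=0; on 'b' 0 → fail=0;  out ∅∪∅=∅
  n3('abc'): parent n2 fail=0; on 'c' 0 → fail=6;  out ∅∪∅=∅
  n8('ccb'): parent n7 fail=6; on 'b' 6 → fail=17;  out ∅∪∅=∅
  n13('aaa'): parent n12 fail=1; on 'a' 1 → fail=12;  out ∅∪{0}={0}
  n18('cbc'): parent n17 fail=0; on 'c' 0 → fail=6;  out ∅∪∅=∅
  n4('abcb'): parent n3 fail=6; on 'b' 6 → fail=17;  out ∅∪∅=∅
  n9('ccbc'): parent n8 fail=17; on 'c' 17 → fail=18;  out ∅∪∅=∅
  n14('aaad'): parent n13 fail=12; on 'd' 12→1→0 → fail=0;  out ∅∪∅=∅
  n19('cbcd'): parent n18 fail=6; on 'd' 6→0 → fail=0;  out ∅∪∅=∅
  n5('abcbb'): parent n4 fail=17; on 'b' 17→0 → fail=0;  out {1}∪∅={1}
  n10('ccbcd'): parent n9 fail=18; on 'd' 18 → fail=19;  out ∅∪∅=∅
  n15('aaada'): parent n14 fail=0; on 'a' 0 → fail=1;  out ∅∪{0}={0}
  n20('cbcdd'): parent n19 fail=0; on 'd' 0 → fail=0;  out {5}∪∅={5}
  n11('ccbcdd'): parent n10 fail=19; on 'd' 19 → fail=20;  out {3}∪{5}={3,5}
  n16('aaadaa'): parent n15 fail=1; on 'a' 1 → fail=12;  out {4}∪{0}={0,4}

Scan:
pos 0 'b': at 0
pos 1 'a': at 1  → match P0@[1:1]
pos 2 'b': at 2
pos 3 'c': at 3
pos 4 'b': at 4
pos 5 'b': at 5  → match P1@[1:5]
pos 6 'a': at 1 ·f  → match P0@[6:6]
pos 7 'a': at 12  → match P0@[7:7]
pos 8 'b': at 2 ·f
pos 9 'c': at 3
pos 10 'b': at 4
pos 11 'b': at 5  → match P1@[7:11]
pos 12 'c': at 6 ·f
pos 13 'c': at 7  → match P2@[12:13]
pos 14 'c': at 7 ·f  → match P2@[13:14]
pos 15 'b': at 8
pos 16 'c': at 9
pos 17 'd': at 10
pos 18 'd': at 11  → match P3@[13:18],P5@[14:18]
pos 19 'c': at 6 ·f
pos 20 'c': at 7  → match P2@[19:20]
pos 21 'b': at 8
pos 22 'c': at 9
pos 23 'd': at 10
pos 24 'd': at 11  → match P3@[19:24],P5@[20:24]
pos 25 'c': at 6 ·f
pos 26 'c': at 7  → match P2@[25:26]
pos 27 'a': at 1 ·f  → match P0@[27:27]
pos 28 'd': at 0 ·f
pos 29 'a': at 1  → match P0@[29:29]
pos 30 'a': at 12  → match P0@[30:30]
pos 31 'b': at 2 ·f
pos 32 'c': at 3
pos 33 'd': at 0 ·f
pos 34 'd': at 0
pos 35 'd': at 0
pos 36 'c': at 6
pos 37 'c': at 7  → match P2@[36:37]
pos 38 'c': at 7 ·f  → match P2@[37:38]
pos 39 'c': at 7 ·f  → match P2@[38:39]
pos 40 'c': at 7 ·f  → match P2@[39:40]
pos 41 'c': at 7 ·f  → match P2@[40:41]
pos 42 'c': at 7 ·f  → match P2@[41:42]
pos 43 'b': at 8
pos 44 'c': at 9
pos 45 'd': at 10
pos 46 'd': at 11  → match P3@[41:46],P5@[42:46]
pos 47 'c': at 6 ·f
pos 48 'c': at 7  → match P2@[47:48]
pos 49 'a': at 1 ·f  → match P0@[49:49]
pos 50 'c': at 6 ·f
pos 51 'c': at 7  → match P2@[50:51]
pos 52 'b': at 8
pos 53 'c': at 9
pos 54 'd': at 10
pos 55 'd': at 11  → match P3@[50:55],P5@[51:55]
pos 56 'a': at 1 ·f  → match P0@[56:56]

Result: [[1,0],[5,1],[6,0],[7,0],[11,1],[13,2],[14,2],[18,3],[18,5],[20,2],[24,3],[24,5],[26,2],[27,0],[29,0],[30,0],[37,2],[38,2],[39,2],[40,2],[41,2],[42,2],[46,3],[46,5],[48,2],[49,0],[51,2],[55,3],[55,5],[56,0]]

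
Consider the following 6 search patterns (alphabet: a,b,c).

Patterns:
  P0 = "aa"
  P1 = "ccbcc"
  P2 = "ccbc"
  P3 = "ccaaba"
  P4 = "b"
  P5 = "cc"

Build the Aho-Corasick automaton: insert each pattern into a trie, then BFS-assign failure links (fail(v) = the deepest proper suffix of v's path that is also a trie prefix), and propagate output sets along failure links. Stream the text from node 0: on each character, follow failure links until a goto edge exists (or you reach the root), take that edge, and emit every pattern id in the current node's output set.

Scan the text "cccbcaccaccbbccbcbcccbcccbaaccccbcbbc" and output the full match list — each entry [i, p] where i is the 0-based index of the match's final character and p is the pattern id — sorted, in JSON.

Build automaton:
Trie (insert patterns):
  n0 'ε': a→1 b→12 c→3
  n1 'a': a→2
  n2 'aa': ·  [P0 ends]
  n3 'c': c→4
  n4 'cc': a→8 b→5  [P5 ends]
  n5 'ccb': c→6
  n6 'ccbc': c→7  [P2 ends]
  n7 'ccbcc': ·  [P1 ends]
  n8 'cca': a→9
  n9 'ccaa': b→10
  n10 'ccaab': a→11
  n11 'ccaaba': ·  [P3 ends]
  n12 'b': ·  [P4 ends]

Failure links (BFS by depth):
  fail(1) 'a': from fail(0)=0 chase 'a': 0 ⇒ 0;  out=∅∪out(0)=∅
  fail(3) 'c': from fail(0)=0 chase 'c': 0 ⇒ 0;  out=∅∪out(0)=∅
  fail(12) 'b': from fail(0)=0 chase 'b': 0 ⇒ 0;  out={4}∪out(0)={4}
  fail(2) 'aa': from fail(1)=0 chase 'a': 0 ⇒ 1;  out={0}∪out(1)={0}
  fail(4) 'cc': from fail(3)=0 chase 'c': 0 ⇒ 3;  out={5}∪out(3)={5}
  fail(5) 'ccb': from fail(4)=3 chase 'b': 3→0 ⇒ 12;  out=∅∪out(12)={4}
  fail(8) 'cca': from fail(4)=3 chase 'a': 3→0 ⇒ 1;  out=∅∪out(1)=∅
  fail(6) 'ccbc': from fail(5)=12 chase 'c': 12→0 ⇒ 3;  out={2}∪out(3)={2}
  fail(9) 'ccaa': from fail(8)=1 chase 'a': 1 ⇒ 2;  out=∅∪out(2)={0}
  fail(7) 'ccbcc': from fail(6)=3 chase 'c': 3 ⇒ 4;  out={1}∪out(4)={1,5}
  fail(10) 'ccaab': from fail(9)=2 chase 'b': 2→1→0 ⇒ 12;  out=∅∪out(12)={4}
  fail(11) 'ccaaba': from fail(10)=12 chase 'a': 12→0 ⇒ 1;  out={3}∪out(1)={3}

Run:
i=0 'c': node 0→3
i=1 'c': node 3→4  emit P5@[0:1]
i=2 'c': node 4→4 ·f  emit P5@[1:2]
i=3 'b': node 4→5  emit P4@[3:3]
i=4 'c': node 5→6  emit P2@[1:4]
i=5 'a': node 6→1 ·f
i=6 'c': node 1→3 ·f
i=7 'c': node 3→4  emit P5@[6:7]
i=8 'a': node 4→8
i=9 'c': node 8→3 ·f
i=10 'c': node 3→4  emit P5@[9:10]
i=11 'b': node 4→5  emit P4@[11:11]
i=12 'b': node 5→12 ·f  emit P4@[12:12]
i=13 'c': node 12→3 ·f
i=14 'c': node 3→4  emit P5@[13:14]
i=15 'b': node 4→5  emit P4@[15:15]
i=16 'c': node 5→6  emit P2@[13:16]
i=17 'b': node 6→12 ·f  emit P4@[17:17]
i=18 'c': node 12→3 ·f
i=19 'c': node 3→4  emit P5@[18:19]
i=20 'c': node 4→4 ·f  emit P5@[19:20]
i=21 'b': node 4→5  emit P4@[21:21]
i=22 'c': node 5→6  emit P2@[19:22]
i=23 'c': node 6→7  emit P1@[19:23],P5@[22:23]
i=24 'c': node 7→4 ·f  emit P5@[23:24]
i=25 'b': node 4→5  emit P4@[25:25]
i=26 'a': node 5→1 ·f
i=27 'a': node 1→2  emit P0@[26:27]
i=28 'c': node 2→3 ·f
i=29 'c': node 3→4  emit P5@[28:29]
i=30 'c': node 4→4 ·f  emit P5@[29:30]
i=31 'c': node 4→4 ·f  emit P5@[30:31]
i=32 'b': node 4→5  emit P4@[32:32]
i=33 'c': node 5→6  emit P2@[30:33]
i=34 'b': node 6→12 ·f  emit P4@[34:34]
i=35 'b': node 12→12 ·f  emit P4@[35:35]
i=36 'c': node 12→3 ·f

Matches: [[1,5],[2,5],[3,4],[4,2],[7,5],[10,5],[11,4],[12,4],[14,5],[15,4],[16,2],[17,4],[19,5],[20,5],[21,4],[22,2],[23,1],[23,5],[24,5],[25,4],[27,0],[29,5],[30,5],[31,5],[32,4],[33,2],[34,4],[35,4]]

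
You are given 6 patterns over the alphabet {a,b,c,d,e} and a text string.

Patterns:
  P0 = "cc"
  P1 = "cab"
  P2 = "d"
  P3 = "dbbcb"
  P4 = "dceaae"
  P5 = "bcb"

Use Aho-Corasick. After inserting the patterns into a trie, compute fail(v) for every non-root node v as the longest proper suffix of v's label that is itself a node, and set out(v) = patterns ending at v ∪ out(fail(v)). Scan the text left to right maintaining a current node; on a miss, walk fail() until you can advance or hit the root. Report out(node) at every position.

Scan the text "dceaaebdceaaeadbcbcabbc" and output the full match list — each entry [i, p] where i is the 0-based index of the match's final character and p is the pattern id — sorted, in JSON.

Build:
Trie (insert patterns):
  n0 'ε': b→15 c→1 d→5
  n1 'c': a→3 c→2
  n2 'cc': ·  ←P0
  n3 'ca': b→4
  n4 'cab': ·  ←P1
  n5 'd': b→6 c→10  ←P2
  n6 'db': b→7
  n7 'dbb': c→8
  n8 'dbbc': b→9
  n9 'dbbcb': ·  ←P3
  n10 'dc': e→11
  n11 'dce': a→12
  n12 'dcea': a→13
  n13 'dceaa': e→14
  n14 'dceaae': ·  ←P4
  n15 'b': c→16
  n16 'bc': b→17
  n17 'bcb': ·  ←P5

Failure links (BFS by depth):
  n1('c'): parent n0 fail=0; on 'c' 0 → fail=0;  out ∅∪∅=∅
  n5('d'): parent n0 fail=0; on 'd' 0 → fail=0;  out {2}∪∅={2}
  n15('b'): parent n0 fail=0; on 'b' 0 → fail=0;  out ∅∪∅=∅
  n2('cc'): parent n1 fail=0; on 'c' 0 → fail=1;  out {0}∪∅={0}
  n3('ca'): parent n1 fail=0; on 'a' 0 → fail=0;  out ∅∪∅=∅
  n6('db'): parent n5 fail=0; on 'b' 0 → fail=15;  out ∅∪∅=∅
  n10('dc'): parent n5 fail=0; on 'c' 0 → fail=1;  out ∅∪∅=∅
  n16('bc'): parent n15 fail=0; on 'c' 0 → fail=1;  out ∅∪∅=∅
  n4('cab'): parent n3 fail=0; on 'b' 0 → fail=15;  out {1}∪∅={1}
  n7('dbb'): parent n6 fail=15; on 'b' 15→0 → fail=15;  out ∅∪∅=∅
  n11('dce'): parent n10 fail=1; on 'e' 1→0 → fail=0;  out ∅∪∅=∅
  n17('bcb'): parent n16 fail=1; on 'b' 1→0 → fail=15;  out {5}∪∅={5}
  n8('dbbc'): parent n7 fail=15; on 'c' 15 → fail=16;  out ∅∪∅=∅
  n12('dcea'): parent n11 fail=0; on 'a' 0 → fail=0;  out ∅∪∅=∅
  n9('dbbcb'): parent n8 fail=16; on 'b' 16 → fail=17;  out {3}∪{5}={3,5}
  n13('dceaa'): parent n12 fail=0; on 'a' 0 → fail=0;  out ∅∪∅=∅
  n14('dceaae'): parent n13 fail=0; on 'e' 0 → fail=0;  out {4}∪∅={4}

Scan:
[0] read 'd'  n0⇒n5  → match P2@[0:0]
[1] read 'c'  n5⇒n10
[2] read 'e'  n10⇒n11
[3] read 'a'  n11⇒n12
[4] read 'a'  n12⇒n13
[5] read 'e'  n13⇒n14  → match P4@[0:5]
[6] read 'b'  n14⇒n15 (fail-walked)
[7] read 'd'  n15⇒n5 (fail-walked)  → match P2@[7:7]
[8] read 'c'  n5⇒n10
[9] read 'e'  n10⇒n11
[10] read 'a'  n11⇒n12
[11] read 'a'  n12⇒n13
[12] read 'e'  n13⇒n14  → match P4@[7:12]
[13] read 'a'  n14⇒n0 (fail-walked)
[14] read 'd'  n0⇒n5  → match P2@[14:14]
[15] read 'b'  n5⇒n6
[16] read 'c'  n6⇒n16 (fail-walked)
[17] read 'b'  n16⇒n17  → match P5@[15:17]
[18] read 'c'  n17⇒n16 (fail-walked)
[19] read 'a'  n16⇒n3 (fail-walked)
[20] read 'b'  n3⇒n4  → match P1@[18:20]
[21] read 'b'  n4⇒n15 (fail-walked)
[22] read 'c'  n15⇒n16

Result: [[0,2],[5,4],[7,2],[12,4],[14,2],[17,5],[20,1]]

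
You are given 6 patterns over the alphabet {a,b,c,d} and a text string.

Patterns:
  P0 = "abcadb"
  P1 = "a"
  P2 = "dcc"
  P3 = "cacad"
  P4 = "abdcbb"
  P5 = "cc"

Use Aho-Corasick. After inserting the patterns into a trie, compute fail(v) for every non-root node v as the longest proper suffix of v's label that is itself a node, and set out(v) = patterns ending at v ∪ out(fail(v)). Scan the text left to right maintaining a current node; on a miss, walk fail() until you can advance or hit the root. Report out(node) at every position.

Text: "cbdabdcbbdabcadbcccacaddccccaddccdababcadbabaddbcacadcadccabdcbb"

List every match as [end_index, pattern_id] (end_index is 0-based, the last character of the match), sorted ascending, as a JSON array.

Construct AC machine:
Trie (insert patterns):
  n0 'ε': a→1 c→10 d→7
  n1 'a': b→2  ←P1
  n2 'ab': c→3 d→15
  n3 'abc': a→4
  n4 'abca': d→5
  n5 'abcad': b→6
  n6 'abcadb': ·  ←P0
  n7 'd': c→8
  n8 'dc': c→9
  n9 'dcc': ·  ←P2
  n10 'c': a→11 c→19
  n11 'ca': c→12
  n12 'cac': a→13
  n13 'caca': d→14
  n14 'cacad': ·  ←P3
  n15 'abd': c→16
  n16 'abdc': b→17
  n17 'abdcb': b→18
  n18 'abdcbb': ·  ←P4
  n19 'cc': ·  ←P5

Failure links (BFS by depth):
  fail(1) 'a': from fail(0)=0 chase 'a': 0 ⇒ 0;  out={1}∪out(0)={1}
  fail(7) 'd': from fail(0)=0 chase 'd': 0 ⇒ 0;  out=∅∪out(0)=∅
  fail(10) 'c': from fail(0)=0 chase 'c': 0 ⇒ 0;  out=∅∪out(0)=∅
  fail(2) 'ab': from fail(1)=0 chase 'b': 0 ⇒ 0;  out=∅∪out(0)=∅
  fail(8) 'dc': from fail(7)=0 chase 'c': 0 ⇒ 10;  out=∅∪out(10)=∅
  fail(11) 'ca': from fail(10)=0 chase 'a': 0 ⇒ 1;  out=∅∪out(1)={1}
  fail(19) 'cc': from fail(10)=0 chase 'c': 0 ⇒ 10;  out={5}∪out(10)={5}
  fail(3) 'abc': from fail(2)=0 chase 'c': 0 ⇒ 10;  out=∅∪out(10)=∅
  fail(9) 'dcc': from fail(8)=10 chase 'c': 10 ⇒ 19;  out={2}∪out(19)={2,5}
  fail(12) 'cac': from fail(11)=1 chase 'c': 1→0 ⇒ 10;  out=∅∪out(10)=∅
  fail(15) 'abd': from fail(2)=0 chase 'd': 0 ⇒ 7;  out=∅∪out(7)=∅
  fail(4) 'abca': from fail(3)=10 chase 'a': 10 ⇒ 11;  out=∅∪out(11)={1}
  fail(13) 'caca': from fail(12)=10 chase 'a': 10 ⇒ 11;  out=∅∪out(11)={1}
  fail(16) 'abdc': from fail(15)=7 chase 'c': 7 ⇒ 8;  out=∅∪out(8)=∅
  fail(5) 'abcad': from fail(4)=11 chase 'd': 11→1→0 ⇒ 7;  out=∅∪out(7)=∅
  fail(14) 'cacad': from fail(13)=11 chase 'd': 11→1→0 ⇒ 7;  out={3}∪out(7)={3}
  fail(17) 'abdcb': from fail(16)=8 chase 'b': 8→10→0 ⇒ 0;  out=∅∪out(0)=∅
  fail(6) 'abcadb': from fail(5)=7 chase 'b': 7→0 ⇒ 0;  out={0}∪out(0)={0}
  fail(18) 'abdcbb': from fail(17)=0 chase 'b': 0 ⇒ 0;  out={4}∪out(0)={4}

Text stream:
pos 0 'c': at 10
pos 1 'b': at 0 (fail-walked)
pos 2 'd': at 7
pos 3 'a': at 1 (fail-walked)  ** P1@[3:3]
pos 4 'b': at 2
pos 5 'd': at 15
pos 6 'c': at 16
pos 7 'b': at 17
pos 8 'b': at 18  ** P4@[3:8]
pos 9 'd': at 7 (fail-walked)
pos 10 'a': at 1 (fail-walked)  ** P1@[10:10]
pos 11 'b': at 2
pos 12 'c': at 3
pos 13 'a': at 4  ** P1@[13:13]
pos 14 'd': at 5
pos 15 'b': at 6  ** P0@[10:15]
pos 16 'c': at 10 (fail-walked)
pos 17 'c': at 19  ** P5@[16:17]
pos 18 'c': at 19 (fail-walked)  ** P5@[17:18]
pos 19 'a': at 11 (fail-walked)  ** P1@[19:19]
pos 20 'c': at 12
pos 21 'a': at 13  ** P1@[21:21]
pos 22 'd': at 14  ** P3@[18:22]
pos 23 'd': at 7 (fail-walked)
pos 24 'c': at 8
pos 25 'c': at 9  ** P2@[23:25],P5@[24:25]
pos 26 'c': at 19 (fail-walked)  ** P5@[25:26]
pos 27 'c': at 19 (fail-walked)  ** P5@[26:27]
pos 28 'a': at 11 (fail-walked)  ** P1@[28:28]
pos 29 'd': at 7 (fail-walked)
pos 30 'd': at 7 (fail-walked)
pos 31 'c': at 8
pos 32 'c': at 9  ** P2@[30:32],P5@[31:32]
pos 33 'd': at 7 (fail-walked)
pos 34 'a': at 1 (fail-walked)  ** P1@[34:34]
pos 35 'b': at 2
pos 36 'a': at 1 (fail-walked)  ** P1@[36:36]
pos 37 'b': at 2
pos 38 'c': at 3
pos 39 'a': at 4  ** P1@[39:39]
pos 40 'd': at 5
pos 41 'b': at 6  ** P0@[36:41]
pos 42 'a': at 1 (fail-walked)  ** P1@[42:42]
pos 43 'b': at 2
pos 44 'a': at 1 (fail-walked)  ** P1@[44:44]
pos 45 'd': at 7 (fail-walked)
pos 46 'd': at 7 (fail-walked)
pos 47 'b': at 0 (fail-walked)
pos 48 'c': at 10
pos 49 'a': at 11  ** P1@[49:49]
pos 50 'c': at 12
pos 51 'a': at 13  ** P1@[51:51]
pos 52 'd': at 14  ** P3@[48:52]
pos 53 'c': at 8 (fail-walked)
pos 54 'a': at 11 (fail-walked)  ** P1@[54:54]
pos 55 'd': at 7 (fail-walked)
pos 56 'c': at 8
pos 57 'c': at 9  ** P2@[55:57],P5@[56:57]
pos 58 'a': at 11 (fail-walked)  ** P1@[58:58]
pos 59 'b': at 2 (fail-walked)
pos 60 'd': at 15
pos 61 'c': at 16
pos 62 'b': at 17
pos 63 'b': at 18  ** P4@[58:63]

All matches (sorted): [[3,1],[8,4],[10,1],[13,1],[15,0],[17,5],[18,5],[19,1],[21,1],[22,3],[25,2],[25,5],[26,5],[27,5],[28,1],[32,2],[32,5],[34,1],[36,1],[39,1],[41,0],[42,1],[44,1],[49,1],[51,1],[52,3],[54,1],[57,2],[57,5],[58,1],[63,4]]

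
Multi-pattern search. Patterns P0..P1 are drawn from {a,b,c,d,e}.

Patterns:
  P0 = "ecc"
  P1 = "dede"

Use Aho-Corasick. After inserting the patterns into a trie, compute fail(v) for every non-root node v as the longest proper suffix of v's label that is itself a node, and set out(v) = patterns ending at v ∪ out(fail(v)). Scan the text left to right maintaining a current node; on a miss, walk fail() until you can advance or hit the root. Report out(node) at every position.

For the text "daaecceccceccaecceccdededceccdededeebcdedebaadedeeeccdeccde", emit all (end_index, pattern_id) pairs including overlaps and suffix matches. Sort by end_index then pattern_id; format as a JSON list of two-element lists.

Build automaton:
Trie nodes:
  n0 'ε': d→4 e→1
  n1 'e': c→2
  n2 'ec': c→3
  n3 'ecc': ·  [P0 ends]
  n4 'd': e→5
  n5 'de': d→6
  n6 'ded': e→7
  n7 'dede': ·  [P1 ends]

BFS fail/out derivation:
  fail(1) 'e': from fail(0)=0 chase 'e': 0 ⇒ 0;  out=∅∪out(0)=∅
  fail(4) 'd': from fail(0)=0 chase 'd': 0 ⇒ 0;  out=∅∪out(0)=∅
  fail(2) 'ec': from fail(1)=0 chase 'c': 0 ⇒ 0;  out=∅∪out(0)=∅
  fail(5) 'de': from fail(4)=0 chase 'e': 0 ⇒ 1;  out=∅∪out(1)=∅
  fail(3) 'ecc': from fail(2)=0 chase 'c': 0 ⇒ 0;  out={0}∪out(0)={0}
  fail(6) 'ded': from fail(5)=1 chase 'd': 1→0 ⇒ 4;  out=∅∪out(4)=∅
  fail(7) 'dede': from fail(6)=4 chase 'e': 4 ⇒ 5;  out={1}∪out(5)={1}

Text stream:
i=0 'd': node 0→4
i=1 'a': node 4→0 (via fail)
i=2 'a': node 0→0
i=3 'e': node 0→1
i=4 'c': node 1→2
i=5 'c': node 2→3  ** P0@[3:5]
i=6 'e': node 3→1 (via fail)
i=7 'c': node 1→2
i=8 'c': node 2→3  ** P0@[6:8]
i=9 'c': node 3→0 (via fail)
i=10 'e': node 0→1
i=11 'c': node 1→2
i=12 'c': node 2→3  ** P0@[10:12]
i=13 'a': node 3→0 (via fail)
i=14 'e': node 0→1
i=15 'c': node 1→2
i=16 'c': node 2→3  ** P0@[14:16]
i=17 'e': node 3→1 (via fail)
i=18 'c': node 1→2
i=19 'c': node 2→3  ** P0@[17:19]
i=20 'd': node 3→4 (via fail)
i=21 'e': node 4→5
i=22 'd': node 5→6
i=23 'e': node 6→7  ** P1@[20:23]
i=24 'd': node 7→6 (via fail)
i=25 'c': node 6→0 (via fail)
i=26 'e': node 0→1
i=27 'c': node 1→2
i=28 'c': node 2→3  ** P0@[26:28]
i=29 'd': node 3→4 (via fail)
i=30 'e': node 4→5
i=31 'd': node 5→6
i=32 'e': node 6→7  ** P1@[29:32]
i=33 'd': node 7→6 (via fail)
i=34 'e': node 6→7  ** P1@[31:34]
i=35 'e': node 7→1 (via fail)
i=36 'b': node 1→0 (via fail)
i=37 'c': node 0→0
i=38 'd': node 0→4
i=39 'e': node 4→5
i=40 'd': node 5→6
i=41 'e': node 6→7  ** P1@[38:41]
i=42 'b': node 7→0 (via fail)
i=43 'a': node 0→0
i=44 'a': node 0→0
i=45 'd': node 0→4
i=46 'e': node 4→5
i=47 'd': node 5→6
i=48 'e': node 6→7  ** P1@[45:48]
i=49 'e': node 7→1 (via fail)
i=50 'e': node 1→1 (via fail)
i=51 'c': node 1→2
i=52 'c': node 2→3  ** P0@[50:52]
i=53 'd': node 3→4 (via fail)
i=54 'e': node 4→5
i=55 'c': node 5→2 (via fail)
i=56 'c': node 2→3  ** P0@[54:56]
i=57 'd': node 3→4 (via fail)
i=58 'e': node 4→5

All matches (sorted): [[5,0],[8,0],[12,0],[16,0],[19,0],[23,1],[28,0],[32,1],[34,1],[41,1],[48,1],[52,0],[56,0]]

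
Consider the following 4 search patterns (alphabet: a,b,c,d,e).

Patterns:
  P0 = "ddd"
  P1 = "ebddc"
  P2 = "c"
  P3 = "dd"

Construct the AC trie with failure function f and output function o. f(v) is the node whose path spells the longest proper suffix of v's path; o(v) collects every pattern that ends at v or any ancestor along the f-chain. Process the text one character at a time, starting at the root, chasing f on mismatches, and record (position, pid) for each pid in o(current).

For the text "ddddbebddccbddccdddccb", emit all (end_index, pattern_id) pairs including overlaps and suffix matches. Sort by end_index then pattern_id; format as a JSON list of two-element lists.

Build automaton:
Trie (insert patterns):
  n0 'ε': c→9 d→1 e→4
  n1 'd': d→2
  n2 'dd': d→3  ←P3
  n3 'ddd': ·  ←P0
  n4 'e': b→5
  n5 'eb': d→6
  n6 'ebd': d→7
  n7 'ebdd': c→8
  n8 'ebddc': ·  ←P1
  n9 'c': ·  ←P2

BFS fail/out derivation:
  fail(1) 'd': from fail(0)=0 chase 'd': 0 ⇒ 0;  out=∅∪out(0)=∅
  fail(4) 'e': from fail(0)=0 chase 'e': 0 ⇒ 0;  out=∅∪out(0)=∅
  fail(9) 'c': from fail(0)=0 chase 'c': 0 ⇒ 0;  out={2}∪out(0)={2}
  fail(2) 'dd': from fail(1)=0 chase 'd': 0 ⇒ 1;  out={3}∪out(1)={3}
  fail(5) 'eb': from fail(4)=0 chase 'b': 0 ⇒ 0;  out=∅∪out(0)=∅
  fail(3) 'ddd': from fail(2)=1 chase 'd': 1 ⇒ 2;  out={0}∪out(2)={0,3}
  fail(6) 'ebd': from fail(5)=0 chase 'd': 0 ⇒ 1;  out=∅∪out(1)=∅
  fail(7) 'ebdd': from fail(6)=1 chase 'd': 1 ⇒ 2;  out=∅∪out(2)={3}
  fail(8) 'ebddc': from fail(7)=2 chase 'c': 2→1→0 ⇒ 9;  out={1}∪out(9)={1,2}

Scan:
pos 0 'd': at 1
pos 1 'd': at 2  ** P3@[0:1]
pos 2 'd': at 3  ** P0@[0:2],P3@[1:2]
pos 3 'd': at 3 (via fail)  ** P0@[1:3],P3@[2:3]
pos 4 'b': at 0 (via fail)
pos 5 'e': at 4
pos 6 'b': at 5
pos 7 'd': at 6
pos 8 'd': at 7  ** P3@[7:8]
pos 9 'c': at 8  ** P1@[5:9],P2@[9:9]
pos 10 'c': at 9 (via fail)  ** P2@[10:10]
pos 11 'b': at 0 (via fail)
pos 12 'd': at 1
pos 13 'd': at 2  ** P3@[12:13]
pos 14 'c': at 9 (via fail)  ** P2@[14:14]
pos 15 'c': at 9 (via fail)  ** P2@[15:15]
pos 16 'd': at 1 (via fail)
pos 17 'd': at 2  ** P3@[16:17]
pos 18 'd': at 3  ** P0@[16:18],P3@[17:18]
pos 19 'c': at 9 (via fail)  ** P2@[19:19]
pos 20 'c': at 9 (via fail)  ** P2@[20:20]
pos 21 'b': at 0 (via fail)

All matches (sorted): [[1,3],[2,0],[2,3],[3,0],[3,3],[8,3],[9,1],[9,2],[10,2],[13,3],[14,2],[15,2],[17,3],[18,0],[18,3],[19,2],[20,2]]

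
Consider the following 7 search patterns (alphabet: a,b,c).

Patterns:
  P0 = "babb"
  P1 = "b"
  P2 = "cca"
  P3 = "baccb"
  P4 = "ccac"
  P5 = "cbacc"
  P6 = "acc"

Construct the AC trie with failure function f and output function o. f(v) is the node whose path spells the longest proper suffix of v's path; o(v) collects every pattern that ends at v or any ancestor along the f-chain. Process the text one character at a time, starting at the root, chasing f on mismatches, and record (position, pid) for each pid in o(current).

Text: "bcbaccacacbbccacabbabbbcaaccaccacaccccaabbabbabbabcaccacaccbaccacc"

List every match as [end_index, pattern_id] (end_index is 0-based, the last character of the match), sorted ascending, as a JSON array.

Build:
Trie nodes:
  n0 'ε': a→16 b→1 c→5
  n1 'b': a→2  [P1 ends]
  n2 'ba': b→3 c→8
  n3 'bab': b→4
  n4 'babb': ·  [P0 ends]
  n5 'c': b→12 c→6
  n6 'cc': a→7
  n7 'cca': c→11  [P2 ends]
  n8 'bac': c→9
  n9 'bacc': b→10
  n10 'baccb': ·  [P3 ends]
  n11 'ccac': ·  [P4 ends]
  n12 'cb': a→13
  n13 'cba': c→14
  n14 'cbac': c→15
  n15 'cbacc': ·  [P5 ends]
  n16 'a': c→17
  n17 'ac': c→18
  n18 'acc': ·  [P6 ends]

Failure links (BFS by depth):
  fail(1) 'b': from fail(0)=0 chase 'b': 0 ⇒ 0;  out={1}∪out(0)={1}
  fail(5) 'c': from fail(0)=0 chase 'c': 0 ⇒ 0;  out=∅∪out(0)=∅
  fail(16) 'a': from fail(0)=0 chase 'a': 0 ⇒ 0;  out=∅∪out(0)=∅
  fail(2) 'ba': from fail(1)=0 chase 'a': 0 ⇒ 16;  out=∅∪out(16)=∅
  fail(6) 'cc': from fail(5)=0 chase 'c': 0 ⇒ 5;  out=∅∪out(5)=∅
  fail(12) 'cb': from fail(5)=0 chase 'b': 0 ⇒ 1;  out=∅∪out(1)={1}
  fail(17) 'ac': from fail(16)=0 chase 'c': 0 ⇒ 5;  out=∅∪out(5)=∅
  fail(3) 'bab': from fail(2)=16 chase 'b': 16→0 ⇒ 1;  out=∅∪out(1)={1}
  fail(7) 'cca': from fail(6)=5 chase 'a': 5→0 ⇒ 16;  out={2}∪out(16)={2}
  fail(8) 'bac': from fail(2)=16 chase 'c': 16 ⇒ 17;  out=∅∪out(17)=∅
  fail(13) 'cba': from fail(12)=1 chase 'a': 1 ⇒ 2;  out=∅∪out(2)=∅
  fail(18) 'acc': from fail(17)=5 chase 'c': 5 ⇒ 6;  out={6}∪out(6)={6}
  fail(4) 'babb': from fail(3)=1 chase 'b': 1→0 ⇒ 1;  out={0}∪out(1)={0,1}
  fail(9) 'bacc': from fail(8)=17 chase 'c': 17 ⇒ 18;  out=∅∪out(18)={6}
  fail(11) 'ccac': from fail(7)=16 chase 'c': 16 ⇒ 17;  out={4}∪out(17)={4}
  fail(14) 'cbac': from fail(13)=2 chase 'c': 2 ⇒ 8;  out=∅∪out(8)=∅
  fail(10) 'baccb': from fail(9)=18 chase 'b': 18→6→5 ⇒ 12;  out={3}∪out(12)={1,3}
  fail(15) 'cbacc': from fail(14)=8 chase 'c': 8 ⇒ 9;  out={5}∪out(9)={5,6}

Scan:
pos 0 'b': at 1  emit P1@[0:0]
pos 1 'c': at 5 ·f
pos 2 'b': at 12  emit P1@[2:2]
pos 3 'a': at 13
pos 4 'c': at 14
pos 5 'c': at 15  emit P5@[1:5],P6@[3:5]
pos 6 'a': at 7 ·f  emit P2@[4:6]
pos 7 'c': at 11  emit P4@[4:7]
pos 8 'a': at 16 ·f
pos 9 'c': at 17
pos 10 'b': at 12 ·f  emit P1@[10:10]
pos 11 'b': at 1 ·f  emit P1@[11:11]
pos 12 'c': at 5 ·f
pos 13 'c': at 6
pos 14 'a': at 7  emit P2@[12:14]
pos 15 'c': at 11  emit P4@[12:15]
pos 16 'a': at 16 ·f
pos 17 'b': at 1 ·f  emit P1@[17:17]
pos 18 'b': at 1 ·f  emit P1@[18:18]
pos 19 'a': at 2
pos 20 'b': at 3  emit P1@[20:20]
pos 21 'b': at 4  emit P0@[18:21],P1@[21:21]
pos 22 'b': at 1 ·f  emit P1@[22:22]
pos 23 'c': at 5 ·f
pos 24 'a': at 16 ·f
pos 25 'a': at 16 ·f
pos 26 'c': at 17
pos 27 'c': at 18  emit P6@[25:27]
pos 28 'a': at 7 ·f  emit P2@[26:28]
pos 29 'c': at 11  emit P4@[26:29]
pos 30 'c': at 18 ·f  emit P6@[28:30]
pos 31 'a': at 7 ·f  emit P2@[29:31]
pos 32 'c': at 11  emit P4@[29:32]
pos 33 'a': at 16 ·f
pos 34 'c': at 17
pos 35 'c': at 18  emit P6@[33:35]
pos 36 'c': at 6 ·f
pos 37 'c': at 6 ·f
pos 38 'a': at 7  emit P2@[36:38]
pos 39 'a': at 16 ·f
pos 40 'b': at 1 ·f  emit P1@[40:40]
pos 41 'b': at 1 ·f  emit P1@[41:41]
pos 42 'a': at 2
pos 43 'b': at 3  emit P1@[43:43]
pos 44 'b': at 4  emit P0@[41:44],P1@[44:44]
pos 45 'a': at 2 ·f
pos 46 'b': at 3  emit P1@[46:46]
pos 47 'b': at 4  emit P0@[44:47],P1@[47:47]
pos 48 'a': at 2 ·f
pos 49 'b': at 3  emit P1@[49:49]
pos 50 'c': at 5 ·f
pos 51 'a': at 16 ·f
pos 52 'c': at 17
pos 53 'c': at 18  emit P6@[51:53]
pos 54 'a': at 7 ·f  emit P2@[52:54]
pos 55 'c': at 11  emit P4@[52:55]
pos 56 'a': at 16 ·f
pos 57 'c': at 17
pos 58 'c': at 18  emit P6@[56:58]
pos 59 'b': at 12 ·f  emit P1@[59:59]
pos 60 'a': at 13
pos 61 'c': at 14
pos 62 'c': at 15  emit P5@[58:62],P6@[60:62]
pos 63 'a': at 7 ·f  emit P2@[61:63]
pos 64 'c': at 11  emit P4@[61:64]
pos 65 'c': at 18 ·f  emit P6@[63:65]

Matches: [[0,1],[2,1],[5,5],[5,6],[6,2],[7,4],[10,1],[11,1],[14,2],[15,4],[17,1],[18,1],[20,1],[21,0],[21,1],[22,1],[27,6],[28,2],[29,4],[30,6],[31,2],[32,4],[35,6],[38,2],[40,1],[41,1],[43,1],[44,0],[44,1],[46,1],[47,0],[47,1],[49,1],[53,6],[54,2],[55,4],[58,6],[59,1],[62,5],[62,6],[63,2],[64,4],[65,6]]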